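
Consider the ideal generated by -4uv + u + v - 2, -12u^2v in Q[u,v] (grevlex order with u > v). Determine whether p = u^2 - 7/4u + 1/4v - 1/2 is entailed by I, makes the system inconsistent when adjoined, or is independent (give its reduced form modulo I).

First compute the reduced Gröbner basis of I by Buchberger's algorithm.
f_1 = -4uv + u + v - 2, LT = uv.
f_2 = -12u^2v, LT = u^2v.

S(f_1,f_2): lcm = u^2v. S = -1/4u^2 - 1/4uv + 1/2u.
  leading term u^2: no divisor's leading term divides it; move -1/4u^2 to the remainder.
  leading term uv: subtract (1/16)·f_1 from -1/4uv + 1/2u → 7/16u - 1/16v + 1/8
  leading term u: no divisor's leading term divides it; move 7/16u to the remainder.
  leading term v: no divisor's leading term divides it; move -1/16v to the remainder.
  leading term 1: no divisor's leading term divides it; move 1/8 to the remainder.
  remainder -1/4u^2 + 7/16u - 1/16v + 1/8 ≠ 0; add h_3 = -1/4u^2 + 7/16u - 1/16v + 1/8 to the basis.

S(f_1,h_3): lcm = u^2v. S = -1/4u^2 + 3/2uv - 1/4v^2 + 1/2u + 1/2v.
  leading term u^2: subtract (1)·h_3 from -1/4u^2 + 3/2uv - 1/4v^2 + 1/2u + 1/2v → 3/2uv - 1/4v^2 + 1/16u + 9/16v - 1/8
  leading term uv: subtract (-3/8)·f_1 from 3/2uv - 1/4v^2 + 1/16u + 9/16v - 1/8 → -1/4v^2 + 7/16u + 15/16v - 7/8
  leading term v^2: no divisor's leading term divides it; move -1/4v^2 to the remainder.
  leading term u: no divisor's leading term divides it; move 7/16u to the remainder.
  leading term v: no divisor's leading term divides it; move 15/16v to the remainder.
  leading term 1: no divisor's leading term divides it; move -7/8 to the remainder.
  remainder -1/4v^2 + 7/16u + 15/16v - 7/8 ≠ 0; add h_4 = -1/4v^2 + 7/16u + 15/16v - 7/8 to the basis.

The other S-polynomials (S(f_2,h_3), S(f_1,h_4), S(f_2,h_4), S(h_3,h_4)) all reduce to 0 modulo the current basis, so we have a Gröbner basis.
Inter-reduce: drop elements whose leading term is divisible by another's, tail-reduce, and make monic.
Reduced Gröbner basis: {u^2 - 7/4u + 1/4v - 1/2, uv - 1/4u - 1/4v + 1/2, v^2 - 7/4u - 15/4v + 7/2}.
Label its elements g_1 = u^2 - 7/4u + 1/4v - 1/2, g_2 = uv - 1/4u - 1/4v + 1/2, g_3 = v^2 - 7/4u - 15/4v + 7/2.

Reduce p = u^2 - 7/4u + 1/4v - 1/2 modulo G:
  leading term u^2: subtract (1)·g_1 from u^2 - 7/4u + 1/4v - 1/2 → 0
  normal form = 0.
Since the normal form is 0, p ∈ I.

u^2 - 7/4u + 1/4v - 1/2 lies in I (it reduces to 0).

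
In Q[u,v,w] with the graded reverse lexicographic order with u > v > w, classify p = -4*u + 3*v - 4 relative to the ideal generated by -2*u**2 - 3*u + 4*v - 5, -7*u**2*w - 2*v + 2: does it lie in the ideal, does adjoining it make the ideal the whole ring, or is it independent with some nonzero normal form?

-4*u + 3*v - 4 is independent of I; its normal form modulo I is -4*u + 3*v - 4.

First compute the reduced Gröbner basis of I by Buchberger's algorithm.
f_1 = -2*u**2 - 3*u + 4*v - 5, LT = u**2.
f_2 = -7*u**2*w - 2*v + 2, LT = u**2*w.

S(f_1,f_2): lcm = u**2*w. S = 3/2*u*w - 2*v*w - 2/7*v + 5/2*w + 2/7.
  reduce S modulo (f_1, f_2):
  remainder 3/2*u*w - 2*v*w - 2/7*v + 5/2*w + 2/7 ≠ 0; add h_3 = 3/2*u*w - 2*v*w - 2/7*v + 5/2*w + 2/7 to the basis.

S(f_1,h_3): lcm = u**2*w. S = 4/3*u*v*w + 4/21*u*v - 1/6*u*w - 2*v*w - 4/21*u + 5/2*w.
  reduce S modulo (f_1, f_2, h_3):
  remainder 16/9*v**2*w + 4/21*u*v + 16/63*v**2 - 40/9*v*w - 4/21*u - 2/7*v + 25/9*w + 2/63 ≠ 0; add h_4 = 16/9*v**2*w + 4/21*u*v + 16/63*v**2 - 40/9*v*w - 4/21*u - 2/7*v + 25/9*w + 2/63 to the basis.

The other S-polynomials (S(f_2,h_3), S(f_1,h_4), S(f_2,h_4), S(h_3,h_4)) all reduce to 0 modulo the current basis, so we have a Gröbner basis.
Inter-reduce: drop elements whose leading term is divisible by another's, tail-reduce, and make monic.
Reduced Gröbner basis: {v**2*w + 3/28*u*v + 1/7*v**2 - 5/2*v*w - 3/28*u - 9/56*v + 25/16*w + 1/56, u**2 + 3/2*u - 2*v + 5/2, u*w - 4/3*v*w - 4/21*v + 5/3*w + 4/21}.
Label its elements g_1 = v**2*w + 3/28*u*v + 1/7*v**2 - 5/2*v*w - 3/28*u - 9/56*v + 25/16*w + 1/56, g_2 = u**2 + 3/2*u - 2*v + 5/2, g_3 = u*w - 4/3*v*w - 4/21*v + 5/3*w + 4/21.

Reduce p = -4*u + 3*v - 4 modulo G:
  leading term u: no divisor's leading term divides it; move -4*u to the remainder.
  leading term v: no divisor's leading term divides it; move 3*v to the remainder.
  leading term 1: no divisor's leading term divides it; move -4 to the remainder.
  normal form = -4*u + 3*v - 4.
The normal form is nonzero, so p ∉ I. Since p minus its normal form lies in I, I + (p) = I + (r) where r = -4*u + 3*v - 4; decide whether this ideal is the whole ring.
Run Buchberger on G together with r (pairs among the g_i already reduce to 0 since G is a Gröbner basis):
g_1 = v**2*w + 3/28*u*v + 1/7*v**2 - 5/2*v*w - 3/28*u - 9/56*v + 25/16*w + 1/56, LT = v**2*w.
g_2 = u**2 + 3/2*u - 2*v + 5/2, LT = u**2.
g_3 = u*w - 4/3*v*w - 4/21*v + 5/3*w + 4/21, LT = u*w.
r = -4*u + 3*v - 4, LT = u.

S(g_2,r): lcm = u**2. S = 3/4*u*v + 1/2*u - 2*v + 5/2.
  reduce S modulo (g_1, g_2, g_3, r):
  remainder 9/16*v**2 - 19/8*v + 2 ≠ 0; add m_5 = 9/16*v**2 - 19/8*v + 2 to the basis.

S(g_3,r): lcm = u*w. S = -7/12*v*w - 4/21*v + 2/3*w + 4/21.
  reduce S modulo (g_1, g_2, g_3, r, m_5):
  remainder -7/12*v*w - 4/21*v + 2/3*w + 4/21 ≠ 0; add m_6 = -7/12*v*w - 4/21*v + 2/3*w + 4/21 to the basis.

S(g_1,m_5): lcm = v**2*w. S = 3/28*u*v + 1/7*v**2 + 31/18*v*w - 3/28*u - 9/56*v - 287/144*w + 1/56.
  reduce S modulo (g_1, g_2, g_3, r, m_5, m_6):
  remainder 25/784*v - 25/1008*w - 125/1176 ≠ 0; add m_7 = 25/784*v - 25/1008*w - 125/1176 to the basis.

S(g_1,m_7): lcm = v**2*w. S = 7/9*v*w**2 + 3/28*u*v + 1/7*v**2 + 5/6*v*w - 3/28*u - 9/56*v + 25/16*w + 1/56.
  reduce S modulo (g_1, g_2, g_3, r, m_5, m_6, m_7):
  remainder 8/9*w**2 + 176/63*w + 128/147 ≠ 0; add m_8 = 8/9*w**2 + 176/63*w + 128/147 to the basis.

The other S-polynomials (S(g_1,g_2), S(g_1,g_3), S(g_1,r), S(g_2,g_3), S(g_2,m_5), S(g_3,m_5), S(r,m_5), S(g_1,m_6), S(g_2,m_6), S(g_3,m_6), S(r,m_6), S(m_5,m_6), S(g_2,m_7), S(g_3,m_7), S(r,m_7), S(m_5,m_7), S(m_6,m_7), S(g_1,m_8), S(g_2,m_8), S(g_3,m_8), S(r,m_8), S(m_5,m_8), S(m_6,m_8), S(m_7,m_8)) all reduce to 0 modulo the current basis, so we have a Gröbner basis.
Inter-reduce: drop elements whose leading term is divisible by another's, tail-reduce, and make monic.
Reduced Gröbner basis: {w**2 + 22/7*w + 48/49, u - 7/12*w - 3/2, v - 7/9*w - 10/3}.
The reduced Gröbner basis of I + (p) is {w**2 + 22/7*w + 48/49, u - 7/12*w - 3/2, v - 7/9*w - 10/3} ≠ {1}, a proper ideal, so the enlarged system stays consistent: p is independent of I, with normal form -4*u + 3*v - 4.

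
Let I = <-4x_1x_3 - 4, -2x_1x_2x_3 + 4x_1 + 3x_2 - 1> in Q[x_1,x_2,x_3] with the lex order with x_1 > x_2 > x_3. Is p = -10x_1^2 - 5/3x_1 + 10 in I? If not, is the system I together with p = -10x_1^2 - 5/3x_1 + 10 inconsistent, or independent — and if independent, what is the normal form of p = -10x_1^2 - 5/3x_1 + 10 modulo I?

-10x_1^2 - 5/3x_1 + 10 is independent of I; its normal form modulo I is -125/8x_2^2 + 25/3x_2 + 215/24.

First compute the reduced Gröbner basis of I by Buchberger's algorithm.
f_1 = -4x_1x_3 - 4, LT = x_1x_3.
f_2 = -2x_1x_2x_3 + 4x_1 + 3x_2 - 1, LT = x_1x_2x_3.

S(f_1,f_2): lcm = x_1x_2x_3. S = 2x_1 + 5/2x_2 - 1/2.
  reduce S modulo (f_1, f_2):
  remainder 2x_1 + 5/2x_2 - 1/2 ≠ 0; add h_3 = 2x_1 + 5/2x_2 - 1/2 to the basis.

S(f_1,h_3): lcm = x_1x_3. S = -5/4x_2x_3 + 1/4x_3 + 1.
  reduce S modulo (f_1, f_2, h_3):
  remainder -5/4x_2x_3 + 1/4x_3 + 1 ≠ 0; add h_4 = -5/4x_2x_3 + 1/4x_3 + 1 to the basis.

The other S-polynomials (S(f_2,h_3), S(f_1,h_4), S(f_2,h_4), S(h_3,h_4)) all reduce to 0 modulo the current basis, so we have a Gröbner basis.
Inter-reduce: drop elements whose leading term is divisible by another's, tail-reduce, and make monic.
Reduced Gröbner basis: {x_1 + 5/4x_2 - 1/4, x_2x_3 - 1/5x_3 - 4/5}.
Label its elements g_1 = x_1 + 5/4x_2 - 1/4, g_2 = x_2x_3 - 1/5x_3 - 4/5.

Reduce p = -10x_1^2 - 5/3x_1 + 10 modulo G:
  leading term x_1^2: subtract (-10x_1)·g_1 from -10x_1^2 - 5/3x_1 + 10 → 25/2x_1x_2 - 25/6x_1 + 10
  leading term x_1x_2: subtract (25/2x_2)·g_1 from 25/2x_1x_2 - 25/6x_1 + 10 → -25/6x_1 - 125/8x_2^2 + 25/8x_2 + 10
  leading term x_1: subtract (-25/6)·g_1 from -25/6x_1 - 125/8x_2^2 + 25/8x_2 + 10 → -125/8x_2^2 + 25/3x_2 + 215/24
  leading term x_2^2: no divisor's leading term divides it; move -125/8x_2^2 to the remainder.
  leading term x_2: no divisor's leading term divides it; move 25/3x_2 to the remainder.
  leading term 1: no divisor's leading term divides it; move 215/24 to the remainder.
  normal form = -125/8x_2^2 + 25/3x_2 + 215/24.
The normal form is nonzero, so p ∉ I. Since p minus its normal form lies in I, I + (p) = I + (r) where r = -125/8x_2^2 + 25/3x_2 + 215/24; decide whether this ideal is the whole ring.
Run Buchberger on G together with r (pairs among the g_i already reduce to 0 since G is a Gröbner basis):
g_1 = x_1 + 5/4x_2 - 1/4, LT = x_1.
g_2 = x_2x_3 - 1/5x_3 - 4/5, LT = x_2x_3.
r = -125/8x_2^2 + 25/3x_2 + 215/24, LT = x_2^2.

S(g_2,r): lcm = x_2^2x_3. S = 1/3x_2x_3 - 4/5x_2 + 43/75x_3.
  reduce S modulo (g_1, g_2, r):
  remainder -4/5x_2 + 16/25x_3 + 4/15 ≠ 0; add m_4 = -4/5x_2 + 16/25x_3 + 4/15 to the basis.

S(g_2,m_4): lcm = x_2x_3. S = 4/5x_3^2 + 2/15x_3 - 4/5.
  reduce S modulo (g_1, g_2, r, m_4):
  remainder 4/5x_3^2 + 2/15x_3 - 4/5 ≠ 0; add m_5 = 4/5x_3^2 + 2/15x_3 - 4/5 to the basis.

The other S-polynomials (S(g_1,g_2), S(g_1,r), S(g_1,m_4), S(r,m_4), S(g_1,m_5), S(g_2,m_5), S(r,m_5), S(m_4,m_5)) all reduce to 0 modulo the current basis, so we have a Gröbner basis.
Inter-reduce: drop elements whose leading term is divisible by another's, tail-reduce, and make monic.
Reduced Gröbner basis: {x_1 + x_3 + 1/6, x_2 - 4/5x_3 - 1/3, x_3^2 + 1/6x_3 - 1}.
The reduced Gröbner basis of I + (p) is {x_1 + x_3 + 1/6, x_2 - 4/5x_3 - 1/3, x_3^2 + 1/6x_3 - 1} ≠ {1}, a proper ideal, so the enlarged system stays consistent: p is independent of I, with normal form -125/8x_2^2 + 25/3x_2 + 215/24.

Ideal membership is decidable via reduction modulo a Gröbner basis.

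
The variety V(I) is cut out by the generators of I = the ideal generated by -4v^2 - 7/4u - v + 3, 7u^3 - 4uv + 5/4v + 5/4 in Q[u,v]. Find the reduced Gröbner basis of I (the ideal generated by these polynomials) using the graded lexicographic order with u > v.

f_1 = -4v^2 - 7/4u - v + 3, LT = v^2.
f_2 = 7u^3 - 4uv + 5/4v + 5/4, LT = u^3.

The S-polynomials (S(f_1,f_2)) all reduce to 0 modulo the current basis, so we have a Gröbner basis.

G = {u^3 - 4/7uv + 5/28v + 5/28, v^2 + 7/16u + 1/4v - 3/4}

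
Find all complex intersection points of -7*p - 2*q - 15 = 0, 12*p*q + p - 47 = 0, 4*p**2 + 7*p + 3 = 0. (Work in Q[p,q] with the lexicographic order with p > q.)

{(-1, -4)}

Compute a lex Gröbner basis by Buchberger's algorithm.
f_1 = -7*p - 2*q - 15, LT = p.
f_2 = 12*p*q + p - 47, LT = p*q.
f_3 = 4*p**2 + 7*p + 3, LT = p**2.

S(f_1,f_2): lcm = p*q. S = -1/12*p + 2/7*q**2 + 15/7*q + 47/12.
  leading term p: subtract (1/84)·f_1 from -1/12*p + 2/7*q**2 + 15/7*q + 47/12 → 2/7*q**2 + 13/6*q + 86/21
  leading term q**2: no divisor's leading term divides it; move 2/7*q**2 to the remainder.
  leading term q: no divisor's leading term divides it; move 13/6*q to the remainder.
  leading term 1: no divisor's leading term divides it; move 86/21 to the remainder.
  remainder 2/7*q**2 + 13/6*q + 86/21 ≠ 0; add h_4 = 2/7*q**2 + 13/6*q + 86/21 to the basis.

S(f_1,f_3): lcm = p**2. S = 2/7*p*q + 11/28*p - 3/4.
  leading term p*q: subtract (-2/49*q)·f_1 from 2/7*p*q + 11/28*p - 3/4 → 11/28*p - 4/49*q**2 - 30/49*q - 3/4
  leading term p: subtract (-11/196)·f_1 from 11/28*p - 4/49*q**2 - 30/49*q - 3/4 → -4/49*q**2 - 71/98*q - 78/49
  leading term q**2: subtract (-2/7)·h_4 from -4/49*q**2 - 71/98*q - 78/49 → -31/294*q - 62/147
  leading term q: no divisor's leading term divides it; move -31/294*q to the remainder.
  leading term 1: no divisor's leading term divides it; move -62/147 to the remainder.
  remainder -31/294*q - 62/147 ≠ 0; add h_5 = -31/294*q - 62/147 to the basis.

The other S-polynomials (S(f_2,f_3), S(f_1,h_4), S(f_2,h_4), S(f_3,h_4), S(f_1,h_5), S(f_2,h_5), S(f_3,h_5), S(h_4,h_5)) all reduce to 0 modulo the current basis, so we have a Gröbner basis.
Inter-reduce: drop elements whose leading term is divisible by another's, tail-reduce, and make monic.
Reduced Gröbner basis: {p + 1, q + 4}.

From the last basis element, q + 4 = 0, so q takes values in {-4}. Each choice, substituted upward through the basis, yields the corresponding point(s) of the solution set.
  q = -4: the earlier basis element becomes p + 1 = 0, giving p = -1 — point (-1, -4).
Substituting each solution back into the original system confirms all equations vanish.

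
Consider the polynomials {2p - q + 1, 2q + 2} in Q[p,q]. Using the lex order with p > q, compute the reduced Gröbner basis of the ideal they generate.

G = {p + 1, q + 1}

f_1 = 2p - q + 1, LT = p.
f_2 = 2q + 2, LT = q.

S(f_1,f_2): leading monomials are coprime, so the S-polynomial reduces to 0 (Buchberger's first criterion).
Every S-polynomial of the final basis reduces to 0, so we have a Gröbner basis.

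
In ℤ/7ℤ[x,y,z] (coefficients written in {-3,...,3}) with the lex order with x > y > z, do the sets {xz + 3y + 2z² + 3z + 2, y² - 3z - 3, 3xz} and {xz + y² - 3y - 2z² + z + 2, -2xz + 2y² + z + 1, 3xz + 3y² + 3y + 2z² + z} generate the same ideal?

Since reduced Gröbner bases are canonical representatives of ideals under a given ordering, it suffices to compute and compare them.
Buchberger on the first generating set:
f_1 = xz + 3y + 2z² + 3z + 2, LT = xz.
f_2 = y² - 3z - 3, LT = y².
f_3 = 3xz, LT = xz.

S(f_1,f_3): lcm = xz. S = 3y + 2z² + 3z + 2.
  leading term y: no divisor's leading term divides it; move 3y to the remainder.
  leading term z²: no divisor's leading term divides it; move 2z² to the remainder.
  leading term z: no divisor's leading term divides it; move 3z to the remainder.
  leading term 1: no divisor's leading term divides it; move 2 to the remainder.
  remainder 3y + 2z² + 3z + 2 ≠ 0; add g_4 = 3y + 2z² + 3z + 2 to the basis.

S(f_2,g_4): lcm = y². S = -3yz² - yz - 3y - 3z - 3.
  leading term yz²: subtract (-z²)·g_4 from -3yz² - yz - 3y - 3z - 3 → -yz - 3y + 2z⁴ + 3z³ + 2z² - 3z - 3
  leading term yz: subtract (2z)·g_4 from -yz - 3y + 2z⁴ + 3z³ + 2z² - 3z - 3 → -3y + 2z⁴ - z³ + 3z² - 3
  leading term y: subtract (-1)·g_4 from -3y + 2z⁴ - z³ + 3z² - 3 → 2z⁴ - z³ - 2z² + 3z - 1
  leading term z⁴: no divisor's leading term divides it; move 2z⁴ to the remainder.
  leading term z³: no divisor's leading term divides it; move -z³ to the remainder.
  leading term z²: no divisor's leading term divides it; move -2z² to the remainder.
  leading term z: no divisor's leading term divides it; move 3z to the remainder.
  leading term 1: no divisor's leading term divides it; move -1 to the remainder.
  remainder 2z⁴ - z³ - 2z² + 3z - 1 ≠ 0; add g_5 = 2z⁴ - z³ - 2z² + 3z - 1 to the basis.

S(f_1,g_5): lcm = xz⁴. S = -3xz³ + xz² + 2xz - 3x + 3yz³ + 2z⁵ + 3z⁴ + 2z³.
  leading term xz³: subtract (-3z²)·f_1 from -3xz³ + xz² + 2xz - 3x + 3yz³ + 2z⁵ + 3z⁴ + 2z³ → xz² + 2xz - 3x + 3yz³ + 2yz² + 2z⁵ + 2z⁴ - 3z³ - z²
  leading term xz²: subtract (z)·f_1 from xz² + 2xz - 3x + 3yz³ + 2yz² + 2z⁵ + 2z⁴ - 3z³ - z² → 2xz - 3x + 3yz³ + 2yz² - 3yz + 2z⁵ + 2z⁴ + 2z³ + 3z² - 2z
  leading term xz: subtract (2)·f_1 from 2xz - 3x + 3yz³ + 2yz² - 3yz + 2z⁵ + 2z⁴ + 2z³ + 3z² - 2z → -3x + 3yz³ + 2yz² - 3yz + y + 2z⁵ + 2z⁴ + 2z³ - z² - z + 3
  leading term x: no divisor's leading term divides it; move -3x to the remainder.
  leading term yz³: subtract (z³)·g_4 from 3yz³ + 2yz² - 3yz + y + 2z⁵ + 2z⁴ + 2z³ - z² - z + 3 → 2yz² - 3yz + y - z⁴ - z² - z + 3
  leading term yz²: subtract (3z²)·g_4 from 2yz² - 3yz + y - z⁴ - z² - z + 3 → -3yz + y - 2z³ - z + 3
  leading term yz: subtract (-z)·g_4 from -3yz + y - 2z³ - z + 3 → y + 3z² + z + 3
  leading term y: subtract (-2)·g_4 from y + 3z² + z + 3 → 0
  remainder -3x ≠ 0; add g_6 = -3x to the basis.

The other S-polynomials (S(f_1,f_2), S(f_2,f_3), S(f_1,g_4), S(f_3,g_4), S(f_2,g_5), S(f_3,g_5), S(g_4,g_5), S(f_1,g_6), S(f_2,g_6), S(f_3,g_6), S(g_4,g_6), S(g_5,g_6)) all reduce to 0 modulo the current basis, so we have a Gröbner basis.
Inter-reduce: drop elements whose leading term is divisible by another's, tail-reduce, and make monic.
Reduced Gröbner basis: {x, y + 3z² + z + 3, z⁴ + 3z³ - z² - 2z + 3}.

Buchberger on the second generating set:
h_1 = xz + y² - 3y - 2z² + z + 2, LT = xz.
h_2 = -2xz + 2y² + z + 1, LT = xz.
h_3 = 3xz + 3y² + 3y + 2z² + z, LT = xz.

S(h_1,h_2): lcm = xz. S = 2y² - 3y - 2z² - 2z - 1.
  leading term y²: no divisor's leading term divides it; move 2y² to the remainder.
  leading term y: no divisor's leading term divides it; move -3y to the remainder.
  leading term z²: no divisor's leading term divides it; move -2z² to the remainder.
  leading term z: no divisor's leading term divides it; move -2z to the remainder.
  leading term 1: no divisor's leading term divides it; move -1 to the remainder.
  remainder 2y² - 3y - 2z² - 2z - 1 ≠ 0; add k_4 = 2y² - 3y - 2z² - 2z - 1 to the basis.

S(h_1,h_3): lcm = xz. S = 3y + 2z² + 3z + 2.
  leading term y: no divisor's leading term divides it; move 3y to the remainder.
  leading term z²: no divisor's leading term divides it; move 2z² to the remainder.
  leading term z: no divisor's leading term divides it; move 3z to the remainder.
  leading term 1: no divisor's leading term divides it; move 2 to the remainder.
  remainder 3y + 2z² + 3z + 2 ≠ 0; add k_5 = 3y + 2z² + 3z + 2 to the basis.

S(k_4,k_5): lcm = y². S = -3yz² - yz - y - z² - z + 3.
  leading term yz²: subtract (-z²)·k_5 from -3yz² - yz - y - z² - z + 3 → -yz - y + 2z⁴ + 3z³ + z² - z + 3
  leading term yz: subtract (2z)·k_5 from -yz - y + 2z⁴ + 3z³ + z² - z + 3 → -y + 2z⁴ - z³ + 2z² + 2z + 3
  leading term y: subtract (2)·k_5 from -y + 2z⁴ - z³ + 2z² + 2z + 3 → 2z⁴ - z³ - 2z² + 3z - 1
  leading term z⁴: no divisor's leading term divides it; move 2z⁴ to the remainder.
  leading term z³: no divisor's leading term divides it; move -z³ to the remainder.
  leading term z²: no divisor's leading term divides it; move -2z² to the remainder.
  leading term z: no divisor's leading term divides it; move 3z to the remainder.
  leading term 1: no divisor's leading term divides it; move -1 to the remainder.
  remainder 2z⁴ - z³ - 2z² + 3z - 1 ≠ 0; add k_6 = 2z⁴ - z³ - 2z² + 3z - 1 to the basis.

S(h_1,k_6): lcm = xz⁴. S = -3xz³ + xz² + 2xz - 3x + y²z³ - 3yz³ - 2z⁵ + z⁴ + 2z³.
  leading term xz³: subtract (-3z²)·h_1 from -3xz³ + xz² + 2xz - 3x + y²z³ - 3yz³ - 2z⁵ + z⁴ + 2z³ → xz² + 2xz - 3x + y²z³ + 3y²z² - 3yz³ - 2yz² - 2z⁵ + 2z⁴ - 2z³ - z²
  leading term xz²: subtract (z)·h_1 from xz² + 2xz - 3x + y²z³ + 3y²z² - 3yz³ - 2yz² - 2z⁵ + 2z⁴ - 2z³ - z² → 2xz - 3x + y²z³ + 3y²z² - y²z - 3yz³ - 2yz² + 3yz - 2z⁵ + 2z⁴ - 2z² - 2z
  leading term xz: subtract (2)·h_1 from 2xz - 3x + y²z³ + 3y²z² - y²z - 3yz³ - 2yz² + 3yz - 2z⁵ + 2z⁴ - 2z² - 2z → -3x + y²z³ + 3y²z² - y²z - 2y² - 3yz³ - 2yz² + 3yz - y - 2z⁵ + 2z⁴ + 2z² + 3z + 3
  leading term x: no divisor's leading term divides it; move -3x to the remainder.
  leading term y²z³: subtract (-3z³)·k_4 from y²z³ + 3y²z² - y²z - 2y² - 3yz³ - 2yz² + 3yz - y - 2z⁵ + 2z⁴ + 2z² + 3z + 3 → 3y²z² - y²z - 2y² + 2yz³ - 2yz² + 3yz - y - z⁵ + 3z⁴ - 3z³ + 2z² + 3z + 3
  leading term y²z²: subtract (-2z²)·k_4 from 3y²z² - y²z - 2y² + 2yz³ - 2yz² + 3yz - y - z⁵ + 3z⁴ - 3z³ + 2z² + 3z + 3 → -y²z - 2y² + 2yz³ - yz² + 3yz - y - z⁵ - z⁴ + 3z + 3
  leading term y²z: subtract (3z)·k_4 from -y²z - 2y² + 2yz³ - yz² + 3yz - y - z⁵ - z⁴ + 3z + 3 → -2y² + 2yz³ - yz² - 2yz - y - z⁵ - z⁴ - z³ - z² - z + 3
  leading term y²: subtract (-1)·k_4 from -2y² + 2yz³ - yz² - 2yz - y - z⁵ - z⁴ - z³ - z² - z + 3 → 2yz³ - yz² - 2yz + 3y - z⁵ - z⁴ - z³ - 3z² - 3z + 2
  leading term yz³: subtract (3z³)·k_5 from 2yz³ - yz² - 2yz + 3y - z⁵ - z⁴ - z³ - 3z² - 3z + 2 → -yz² - 2yz + 3y - 3z⁴ - 3z² - 3z + 2
  leading term yz²: subtract (2z²)·k_5 from -yz² - 2yz + 3y - 3z⁴ - 3z² - 3z + 2 → -2yz + 3y + z³ - 3z + 2
  leading term yz: subtract (-3z)·k_5 from -2yz + 3y + z³ - 3z + 2 → 3y + 2z² + 3z + 2
  leading term y: subtract (1)·k_5 from 3y + 2z² + 3z + 2 → 0
  remainder -3x ≠ 0; add k_7 = -3x to the basis.

The other S-polynomials (S(h_2,h_3), S(h_1,k_4), S(h_2,k_4), S(h_3,k_4), S(h_1,k_5), S(h_2,k_5), S(h_3,k_5), S(h_2,k_6), S(h_3,k_6), S(k_4,k_6), S(k_5,k_6), S(h_1,k_7), S(h_2,k_7), S(h_3,k_7), S(k_4,k_7), S(k_5,k_7), S(k_6,k_7)) all reduce to 0 modulo the current basis, so we have a Gröbner basis.
Inter-reduce: drop elements whose leading term is divisible by another's, tail-reduce, and make monic.
Reduced Gröbner basis: {x, y + 3z² + z + 3, z⁴ + 3z³ - z² - 2z + 3}.

These coincide, so the ideals are equal.

Yes, the ideals are equal.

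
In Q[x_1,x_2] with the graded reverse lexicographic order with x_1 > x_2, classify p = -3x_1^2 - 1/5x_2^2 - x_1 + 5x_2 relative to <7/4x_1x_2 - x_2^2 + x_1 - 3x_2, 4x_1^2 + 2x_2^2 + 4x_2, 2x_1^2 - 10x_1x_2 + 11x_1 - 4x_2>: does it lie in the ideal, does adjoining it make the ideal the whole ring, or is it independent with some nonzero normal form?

-3x_1^2 - 1/5x_2^2 - x_1 + 5x_2 lies in I (it reduces to 0).

First compute the reduced Gröbner basis of I by Buchberger's algorithm.
f_1 = 7/4x_1x_2 - x_2^2 + x_1 - 3x_2, LT = x_1x_2.
f_2 = 4x_1^2 + 2x_2^2 + 4x_2, LT = x_1^2.
f_3 = 2x_1^2 - 10x_1x_2 + 11x_1 - 4x_2, LT = x_1^2.

S(f_1,f_2): lcm = x_1^2x_2. S = -4/7x_1x_2^2 - 1/2x_2^3 + 4/7x_1^2 - 12/7x_1x_2 - x_2^2.
  reduce S modulo (f_1, f_2, f_3):
  remainder -81/98x_2^3 - 1049/343x_2^2 + 272/343x_1 - 1012/343x_2 ≠ 0; add h_4 = -81/98x_2^3 - 1049/343x_2^2 + 272/343x_1 - 1012/343x_2 to the basis.

S(f_1,f_3): lcm = x_1^2x_2. S = 31/7x_1x_2^2 + 4/7x_1^2 - 101/14x_1x_2 + 2x_2^2.
  reduce S modulo (f_1, f_2, f_3, h_4):
  remainder -3190/567x_2^2 + 4534/567x_1 - 14918/567x_2 ≠ 0; add h_5 = -3190/567x_2^2 + 4534/567x_1 - 14918/567x_2 to the basis.

S(f_2,f_3): lcm = x_1^2. S = 5x_1x_2 + 1/2x_2^2 - 11/2x_1 + 3x_2.
  reduce S modulo (f_1, f_2, f_3, h_4, h_5):
  remainder -5719/1595x_1 - 13169/3190x_2 ≠ 0; add h_6 = -5719/1595x_1 - 13169/3190x_2 to the basis.

S(f_1,h_5): lcm = x_1x_2^2. S = -4/7x_2^3 + 2267/1595x_1^2 - 45833/11165x_1x_2 - 12/7x_2^2.
  reduce S modulo (f_1, f_2, f_3, h_4, h_5, h_6):
  remainder 43162943/5212460x_2 ≠ 0; add h_7 = 43162943/5212460x_2 to the basis.

The other S-polynomials (S(f_1,h_4), S(f_2,h_4), S(f_3,h_4), S(f_2,h_5), S(f_3,h_5), S(h_4,h_5), S(f_1,h_6), S(f_2,h_6), S(f_3,h_6), S(h_4,h_6), S(h_5,h_6), S(f_1,h_7), S(f_2,h_7), S(f_3,h_7), S(h_4,h_7), S(h_5,h_7), S(h_6,h_7)) all reduce to 0 modulo the current basis, so we have a Gröbner basis.
Inter-reduce: drop elements whose leading term is divisible by another's, tail-reduce, and make monic.
Reduced Gröbner basis: {x_1, x_2}.
Label its elements g_1 = x_1, g_2 = x_2.

Reduce p = -3x_1^2 - 1/5x_2^2 - x_1 + 5x_2 modulo G:
  leading term x_1^2: subtract (-3x_1)·g_1 from -3x_1^2 - 1/5x_2^2 - x_1 + 5x_2 → -1/5x_2^2 - x_1 + 5x_2
  leading term x_2^2: subtract (-1/5x_2)·g_2 from -1/5x_2^2 - x_1 + 5x_2 → -x_1 + 5x_2
  leading term x_1: subtract (-1)·g_1 from -x_1 + 5x_2 → 5x_2
  leading term x_2: subtract (5)·g_2 from 5x_2 → 0
  normal form = 0.
Since the normal form is 0, p ∈ I.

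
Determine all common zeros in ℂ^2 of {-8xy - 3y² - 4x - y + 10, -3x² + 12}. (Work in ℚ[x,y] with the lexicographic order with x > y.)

Compute a lex Gröbner basis by Buchberger's algorithm.
f_1 = -8xy - 4x - 3y² - y + 10, LT = xy.
f_2 = -3x² + 12, LT = x².

S(f_1,f_2): lcm = x²y. S = ½x² + ⅜xy² + ⅛xy - 5/4x + 4y.
  leading term x²: subtract (-⅙)·f_2 from ½x² + ⅜xy² + ⅛xy - 5/4x + 4y → ⅜xy² + ⅛xy - 5/4x + 4y + 2
  leading term xy²: subtract (-3/64y)·f_1 from ⅜xy² + ⅛xy - 5/4x + 4y + 2 → -1/16xy - 5/4x - 9/64y³ - 3/64y² + 143/32y + 2
  leading term xy: subtract (1/128)·f_1 from -1/16xy - 5/4x - 9/64y³ - 3/64y² + 143/32y + 2 → -39/32x - 9/64y³ - 3/128y² + 573/128y + 123/64
  leading term x: no divisor's leading term divides it; move -39/32x to the remainder.
  leading term y³: no divisor's leading term divides it; move -9/64y³ to the remainder.
  leading term y²: no divisor's leading term divides it; move -3/128y² to the remainder.
  leading term y: no divisor's leading term divides it; move 573/128y to the remainder.
  leading term 1: no divisor's leading term divides it; move 123/64 to the remainder.
  remainder -39/32x - 9/64y³ - 3/128y² + 573/128y + 123/64 ≠ 0; add h_3 = -39/32x - 9/64y³ - 3/128y² + 573/128y + 123/64 to the basis.

S(f_1,h_3): lcm = xy. S = ½x - 3/26y⁴ - 1/52y³ + 421/104y² + 177/104y - 5/4.
  leading term x: subtract (-16/39)·h_3 from ½x - 3/26y⁴ - 1/52y³ + 421/104y² + 177/104y - 5/4 → -3/26y⁴ - 1/13y³ + 105/26y² + 46/13y - 6/13
  leading term y⁴: no divisor's leading term divides it; move -3/26y⁴ to the remainder.
  leading term y³: no divisor's leading term divides it; move -1/13y³ to the remainder.
  leading term y²: no divisor's leading term divides it; move 105/26y² to the remainder.
  leading term y: no divisor's leading term divides it; move 46/13y to the remainder.
  leading term 1: no divisor's leading term divides it; move -6/13 to the remainder.
  remainder -3/26y⁴ - 1/13y³ + 105/26y² + 46/13y - 6/13 ≠ 0; add h_4 = -3/26y⁴ - 1/13y³ + 105/26y² + 46/13y - 6/13 to the basis.

The other S-polynomials (S(f_2,h_3), S(f_1,h_4), S(f_2,h_4), S(h_3,h_4)) all reduce to 0 modulo the current basis, so we have a Gröbner basis.
Inter-reduce: drop elements whose leading term is divisible by another's, tail-reduce, and make monic.
Reduced Gröbner basis: {x + 3/26y³ + 1/52y² - 191/52y - 41/26, y⁴ + ⅔y³ - 35y² - 92/3y + 4}.

From the last basis element, y⁴ + ⅔y³ - 35y² - 92/3y + 4 = 0, so y takes values in {-1, 6, -17/6 + sqrt(313)/6, -sqrt(313)/6 - 17/6}. Each choice, substituted upward through the basis, yields the corresponding point(s) of the solution set.
  y = -1: the earlier basis element becomes x + 2 = 0, giving x = -2 — point (-2, -1).
  y = 6: the earlier basis element becomes x + 2 = 0, giving x = -2 — point (-2, 6).
  y = -17/6 + sqrt(313)/6: the earlier basis element becomes x - 2 = 0, giving x = 2 — point (2, -17/6 + sqrt(313)/6).
  y = -sqrt(313)/6 - 17/6: the earlier basis element becomes x - 2 = 0, giving x = 2 — point (2, -sqrt(313)/6 - 17/6).
Check: every point annihilates each of the original generators.

{(-2, -1), (-2, 6), (2, -17/6 + sqrt(313)/6), (2, -sqrt(313)/6 - 17/6)}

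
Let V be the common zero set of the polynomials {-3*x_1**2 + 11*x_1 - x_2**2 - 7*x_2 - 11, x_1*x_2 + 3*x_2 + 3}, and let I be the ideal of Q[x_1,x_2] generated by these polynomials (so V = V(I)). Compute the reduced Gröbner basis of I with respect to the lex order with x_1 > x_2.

G = {x_1 - 1/9*x_2**3 - 7/9*x_2**2 - 71/9*x_2 - 20/3, x_2**4 + 7*x_2**3 + 71*x_2**2 + 87*x_2 + 27}

f_1 = -3*x_1**2 + 11*x_1 - x_2**2 - 7*x_2 - 11, LT = x_1**2.
f_2 = x_1*x_2 + 3*x_2 + 3, LT = x_1*x_2.

S(f_1,f_2): lcm = x_1**2*x_2. S = -20/3*x_1*x_2 - 3*x_1 + 1/3*x_2**3 + 7/3*x_2**2 + 11/3*x_2.
  leading term x_1*x_2: subtract (-20/3)·f_2 from -20/3*x_1*x_2 - 3*x_1 + 1/3*x_2**3 + 7/3*x_2**2 + 11/3*x_2 → -3*x_1 + 1/3*x_2**3 + 7/3*x_2**2 + 71/3*x_2 + 20
  leading term x_1: no divisor's leading term divides it; move -3*x_1 to the remainder.
  leading term x_2**3: no divisor's leading term divides it; move 1/3*x_2**3 to the remainder.
  leading term x_2**2: no divisor's leading term divides it; move 7/3*x_2**2 to the remainder.
  leading term x_2: no divisor's leading term divides it; move 71/3*x_2 to the remainder.
  leading term 1: no divisor's leading term divides it; move 20 to the remainder.
  remainder -3*x_1 + 1/3*x_2**3 + 7/3*x_2**2 + 71/3*x_2 + 20 ≠ 0; add g_3 = -3*x_1 + 1/3*x_2**3 + 7/3*x_2**2 + 71/3*x_2 + 20 to the basis.

S(f_2,g_3): lcm = x_1*x_2. S = 1/9*x_2**4 + 7/9*x_2**3 + 71/9*x_2**2 + 29/3*x_2 + 3.
  leading term x_2**4: no divisor's leading term divides it; move 1/9*x_2**4 to the remainder.
  leading term x_2**3: no divisor's leading term divides it; move 7/9*x_2**3 to the remainder.
  leading term x_2**2: no divisor's leading term divides it; move 71/9*x_2**2 to the remainder.
  leading term x_2: no divisor's leading term divides it; move 29/3*x_2 to the remainder.
  leading term 1: no divisor's leading term divides it; move 3 to the remainder.
  remainder 1/9*x_2**4 + 7/9*x_2**3 + 71/9*x_2**2 + 29/3*x_2 + 3 ≠ 0; add g_4 = 1/9*x_2**4 + 7/9*x_2**3 + 71/9*x_2**2 + 29/3*x_2 + 3 to the basis.

The other S-polynomials (S(f_1,g_3), S(f_1,g_4), S(f_2,g_4), S(g_3,g_4)) all reduce to 0 modulo the current basis, so we have a Gröbner basis.
Inter-reduce: drop elements whose leading term is divisible by another's, tail-reduce, and make monic.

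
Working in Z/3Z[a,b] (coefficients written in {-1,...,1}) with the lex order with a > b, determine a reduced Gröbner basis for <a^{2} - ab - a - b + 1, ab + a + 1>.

G = {a + b^{2} - b + 1, b^{3}}

f_1 = a^{2} - ab - a - b + 1, LT = a^{2}.
f_2 = ab + a + 1, LT = ab.

S(f_1,f_2): lcm = a^{2}b. S = -a^{2} - ab^{2} - ab - a - b^{2} + b.
  leading term a^{2}: subtract (-1)·f_1 from -a^{2} - ab^{2} - ab - a - b^{2} + b → -ab^{2} + ab + a - b^{2} + 1
  leading term ab^{2}: subtract (-b)·f_2 from -ab^{2} + ab + a - b^{2} + 1 → -ab + a - b^{2} + b + 1
  leading term ab: subtract (-1)·f_2 from -ab + a - b^{2} + b + 1 → -a - b^{2} + b - 1
  leading term a: no divisor's leading term divides it; move -a to the remainder.
  leading term b^{2}: no divisor's leading term divides it; move -b^{2} to the remainder.
  leading term b: no divisor's leading term divides it; move b to the remainder.
  leading term 1: no divisor's leading term divides it; move -1 to the remainder.
  remainder -a - b^{2} + b - 1 ≠ 0; add g_3 = -a - b^{2} + b - 1 to the basis.

S(f_1,g_3): lcm = a^{2}. S = -ab^{2} + a - b + 1.
  leading term ab^{2}: subtract (-b)·f_2 from -ab^{2} + a - b + 1 → ab + a + 1
  leading term ab: subtract (1)·f_2 from ab + a + 1 → 0
  remainder 0.

S(f_2,g_3): lcm = ab. S = a - b^{3} + b^{2} - b + 1.
  leading term a: subtract (-1)·g_3 from a - b^{3} + b^{2} - b + 1 → -b^{3}
  leading term b^{3}: no divisor's leading term divides it; move -b^{3} to the remainder.
  remainder -b^{3} ≠ 0; add g_4 = -b^{3} to the basis.

S(f_1,g_4): leading monomials are coprime, so the S-polynomial reduces to 0 (Buchberger's first criterion).
S(f_2,g_4): lcm = ab^{3}. S = ab^{2} + b^{2}.
  leading term ab^{2}: subtract (b)·f_2 from ab^{2} + b^{2} → -ab + b^{2} - b
  leading term ab: subtract (-1)·f_2 from -ab + b^{2} - b → a + b^{2} - b + 1
  leading term a: subtract (-1)·g_3 from a + b^{2} - b + 1 → 0
  remainder 0.

S(g_3,g_4): leading monomials are coprime, so the S-polynomial reduces to 0 (Buchberger's first criterion).
Every S-polynomial of the final basis reduces to 0, so we have a Gröbner basis.
Inter-reduce: drop elements whose leading term is divisible by another's, tail-reduce, and make monic.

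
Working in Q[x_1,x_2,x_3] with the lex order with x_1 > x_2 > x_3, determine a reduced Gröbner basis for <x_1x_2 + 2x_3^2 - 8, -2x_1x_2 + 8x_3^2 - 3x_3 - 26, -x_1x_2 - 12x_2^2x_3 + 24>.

G = {x_1 - 28/59x_2x_3 + 56/59x_2, x_2^2 - 23/42x_3 + 2/21, x_3^2 - 1/4x_3 - 7/2}

Buchberger's algorithm terminates because the ascending chain of leading-term ideals stabilizes.

f_1 = x_1x_2 + 2x_3^2 - 8, LT = x_1x_2.
f_2 = -2x_1x_2 + 8x_3^2 - 3x_3 - 26, LT = x_1x_2.
f_3 = -x_1x_2 - 12x_2^2x_3 + 24, LT = x_1x_2.

S(f_1,f_2): lcm = x_1x_2. S = 6x_3^2 - 3/2x_3 - 21.
  reduce S modulo (f_1, f_2, f_3):
  remainder 6x_3^2 - 3/2x_3 - 21 ≠ 0; add g_4 = 6x_3^2 - 3/2x_3 - 21 to the basis.

S(f_1,f_3): lcm = x_1x_2. S = -12x_2^2x_3 + 2x_3^2 + 16.
  reduce S modulo (f_1, f_2, f_3, g_4):
  remainder -12x_2^2x_3 + 1/2x_3 + 23 ≠ 0; add g_5 = -12x_2^2x_3 + 1/2x_3 + 23 to the basis.

S(f_1,g_5): lcm = x_1x_2^2x_3. S = 1/24x_1x_3 + 23/12x_1 + 2x_2x_3^3 - 8x_2x_3.
  reduce S modulo (f_1, f_2, f_3, g_4, g_5):
  remainder 1/24x_1x_3 + 23/12x_1 - 7/8x_2x_3 + 7/4x_2 ≠ 0; add g_6 = 1/24x_1x_3 + 23/12x_1 - 7/8x_2x_3 + 7/4x_2 to the basis.

S(f_3,g_5): lcm = x_1x_2^2x_3. S = 1/24x_1x_3 + 23/12x_1 + 12x_2^3x_3^2 - 24x_2x_3.
  reduce S modulo (f_1, f_2, f_3, g_4, g_5, g_6):
  remainder 42x_2^3 - 23x_2x_3 + 4x_2 ≠ 0; add g_7 = 42x_2^3 - 23x_2x_3 + 4x_2 to the basis.

S(g_4,g_5): lcm = x_2^2x_3^2. S = -1/4x_2^2x_3 - 7/2x_2^2 + 1/24x_3^2 + 23/12x_3.
  reduce S modulo (f_1, f_2, f_3, g_4, g_5, g_6, g_7):
  remainder -7/2x_2^2 + 23/12x_3 - 1/3 ≠ 0; add g_8 = -7/2x_2^2 + 23/12x_3 - 1/3 to the basis.

S(g_4,g_6): lcm = x_1x_3^2. S = -185/4x_1x_3 - 7/2x_1 + 21x_2x_3^2 - 42x_2x_3.
  reduce S modulo (f_1, f_2, f_3, g_4, g_5, g_6, g_7, g_8):
  remainder 2124x_1 - 1008x_2x_3 + 2016x_2 ≠ 0; add g_9 = 2124x_1 - 1008x_2x_3 + 2016x_2 to the basis.

The other S-polynomials (S(f_2,f_3), S(f_1,g_4), S(f_2,g_4), S(f_3,g_4), S(f_2,g_5), S(f_1,g_6), S(f_2,g_6), S(f_3,g_6), S(g_5,g_6), S(f_1,g_7), S(f_2,g_7), S(f_3,g_7), S(g_4,g_7), S(g_5,g_7), S(g_6,g_7), S(f_1,g_8), S(f_2,g_8), S(f_3,g_8), S(g_4,g_8), S(g_5,g_8), S(g_6,g_8), S(g_7,g_8), S(f_1,g_9), S(f_2,g_9), S(f_3,g_9), S(g_4,g_9), S(g_5,g_9), S(g_6,g_9), S(g_7,g_9), S(g_8,g_9)) all reduce to 0 modulo the current basis, so we have a Gröbner basis.
Inter-reduce: drop elements whose leading term is divisible by another's, tail-reduce, and make monic.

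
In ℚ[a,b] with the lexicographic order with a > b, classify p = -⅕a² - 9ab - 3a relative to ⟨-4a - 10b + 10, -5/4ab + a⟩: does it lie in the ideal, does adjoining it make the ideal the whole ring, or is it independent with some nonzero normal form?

-⅕a² - 9ab - 3a is independent of I; its normal form modulo I is 103/4b - 103/4.

First compute the reduced Gröbner basis of I by Buchberger's algorithm.
f_1 = -4a - 10b + 10, LT = a.
f_2 = -5/4ab + a, LT = ab.

S(f_1,f_2): lcm = ab. S = ⅘a + 5/2b² - 5/2b.
  leading term a: subtract (-⅕)·f_1 from ⅘a + 5/2b² - 5/2b → 5/2b² - 9/2b + 2
  leading term b²: no divisor's leading term divides it; move 5/2b² to the remainder.
  leading term b: no divisor's leading term divides it; move -9/2b to the remainder.
  leading term 1: no divisor's leading term divides it; move 2 to the remainder.
  remainder 5/2b² - 9/2b + 2 ≠ 0; add h_3 = 5/2b² - 9/2b + 2 to the basis.

The other S-polynomials (S(f_1,h_3), S(f_2,h_3)) all reduce to 0 modulo the current basis, so we have a Gröbner basis.
Inter-reduce: drop elements whose leading term is divisible by another's, tail-reduce, and make monic.
Reduced Gröbner basis: {a + 5/2b - 5/2, b² - 9/5b + ⅘}.
Label its elements g_1 = a + 5/2b - 5/2, g_2 = b² - 9/5b + ⅘.

Reduce p = -⅕a² - 9ab - 3a modulo G:
  leading term a²: subtract (-⅕a)·g_1 from -⅕a² - 9ab - 3a → -17/2ab - 7/2a
  leading term ab: subtract (-17/2b)·g_1 from -17/2ab - 7/2a → -7/2a + 85/4b² - 85/4b
  leading term a: subtract (-7/2)·g_1 from -7/2a + 85/4b² - 85/4b → 85/4b² - 25/2b - 35/4
  leading term b²: subtract (85/4)·g_2 from 85/4b² - 25/2b - 35/4 → 103/4b - 103/4
  leading term b: no divisor's leading term divides it; move 103/4b to the remainder.
  leading term 1: no divisor's leading term divides it; move -103/4 to the remainder.
  normal form = 103/4b - 103/4.
The normal form is nonzero, so p ∉ I. Since p minus its normal form lies in I, I + (p) = I + (r) where r = 103/4b - 103/4; decide whether this ideal is the whole ring.
Run Buchberger on G together with r (pairs among the g_i already reduce to 0 since G is a Gröbner basis):
g_1 = a + 5/2b - 5/2, LT = a.
g_2 = b² - 9/5b + ⅘, LT = b².
r = 103/4b - 103/4, LT = b.

The S-polynomials (S(g_1,g_2), S(g_1,r), S(g_2,r)) all reduce to 0 modulo the current basis, so we have a Gröbner basis.
Inter-reduce: drop elements whose leading term is divisible by another's, tail-reduce, and make monic.
Reduced Gröbner basis: {a, b - 1}.
The reduced Gröbner basis of I + (p) is {a, b - 1} ≠ {1}, a proper ideal, so the enlarged system stays consistent: p is independent of I, with normal form 103/4b - 103/4.

The remainder on division by a Gröbner basis is unique — it is the normal form.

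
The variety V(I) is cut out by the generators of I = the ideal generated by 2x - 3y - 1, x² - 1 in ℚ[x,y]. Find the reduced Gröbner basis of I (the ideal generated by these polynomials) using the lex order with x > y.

f_1 = 2x - 3y - 1, LT = x.
f_2 = x² - 1, LT = x².

S(f_1,f_2): lcm = x². S = -3/2xy - ½x + 1.
  reduce S modulo (f_1, f_2):
  remainder -9/4y² - 3/2y + ¾ ≠ 0; add g_3 = -9/4y² - 3/2y + ¾ to the basis.

The other S-polynomials (S(f_1,g_3), S(f_2,g_3)) all reduce to 0 modulo the current basis, so we have a Gröbner basis.
Inter-reduce: drop elements whose leading term is divisible by another's, tail-reduce, and make monic.

G = {x - 3/2y - ½, y² + ⅔y - ⅓}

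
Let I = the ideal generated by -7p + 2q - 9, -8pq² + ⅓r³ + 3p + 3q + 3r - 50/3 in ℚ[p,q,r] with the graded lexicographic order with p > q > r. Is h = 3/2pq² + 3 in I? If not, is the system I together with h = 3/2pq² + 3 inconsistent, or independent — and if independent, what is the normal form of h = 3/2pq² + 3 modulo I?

3/2pq² + 3 is independent of I; its normal form modulo I is 1/16r³ + 81/112q + 9/16r - 95/112.

First compute the reduced Gröbner basis of I by Buchberger's algorithm.
f_1 = -7p + 2q - 9, LT = p.
f_2 = -8pq² + ⅓r³ + 3p + 3q + 3r - 50/3, LT = pq².

S(f_1,f_2): lcm = pq². S = -2/7q³ + 1/24r³ + 9/7q² + ⅜p + ⅜q + ⅜r - 25/12.
  leading term q³: no divisor's leading term divides it; move -2/7q³ to the remainder.
  leading term r³: no divisor's leading term divides it; move 1/24r³ to the remainder.
  leading term q²: no divisor's leading term divides it; move 9/7q² to the remainder.
  leading term p: subtract (-3/56)·f_1 from ⅜p + ⅜q + ⅜r - 25/12 → 27/56q + ⅜r - 431/168
  leading term q: no divisor's leading term divides it; move 27/56q to the remainder.
  leading term r: no divisor's leading term divides it; move ⅜r to the remainder.
  leading term 1: no divisor's leading term divides it; move -431/168 to the remainder.
  remainder -2/7q³ + 1/24r³ + 9/7q² + 27/56q + ⅜r - 431/168 ≠ 0; add k_3 = -2/7q³ + 1/24r³ + 9/7q² + 27/56q + ⅜r - 431/168 to the basis.

S(f_1,k_3): leading monomials are coprime, so the S-polynomial reduces to 0 (Buchberger's first criterion).
S(f_2,k_3): lcm = pq³. S = 7/48pr³ - 1/24qr³ + 9/2pq² + 21/16pq + 21/16pr - ⅜q² - ⅜qr - 431/48p + 25/12q.
  leading term pr³: subtract (-1/48r³)·f_1 from 7/48pr³ - 1/24qr³ + 9/2pq² + 21/16pq + 21/16pr - ⅜q² - ⅜qr - 431/48p + 25/12q → 9/2pq² - 3/16r³ + 21/16pq + 21/16pr - ⅜q² - ⅜qr - 431/48p + 25/12q
  leading term pq²: subtract (-9/14q²)·f_1 from 9/2pq² - 3/16r³ + 21/16pq + 21/16pr - ⅜q² - ⅜qr - 431/48p + 25/12q → 9/7q³ - 3/16r³ + 21/16pq + 21/16pr - 345/56q² - ⅜qr - 431/48p + 25/12q
  leading term q³: subtract (-9/2)·k_3 from 9/7q³ - 3/16r³ + 21/16pq + 21/16pr - 345/56q² - ⅜qr - 431/48p + 25/12q → 21/16pq + 21/16pr - ⅜q² - ⅜qr - 431/48p + 1429/336q + 27/16r - 1293/112
  leading term pq: subtract (-3/16q)·f_1 from 21/16pq + 21/16pr - ⅜q² - ⅜qr - 431/48p + 1429/336q + 27/16r - 1293/112 → 21/16pr - ⅜qr - 431/48p + 431/168q + 27/16r - 1293/112
  leading term pr: subtract (-3/16r)·f_1 from 21/16pr - ⅜qr - 431/48p + 431/168q + 27/16r - 1293/112 → -431/48p + 431/168q - 1293/112
  leading term p: subtract (431/336)·f_1 from -431/48p + 431/168q - 1293/112 → 0
  remainder 0.

Every S-polynomial of the final basis reduces to 0, so we have a Gröbner basis.
Inter-reduce: drop elements whose leading term is divisible by another's, tail-reduce, and make monic.
Reduced Gröbner basis: {q³ - 7/48r³ - 9/2q² - 27/16q - 21/16r + 431/48, p - 2/7q + 9/7}.
Label its elements g_1 = q³ - 7/48r³ - 9/2q² - 27/16q - 21/16r + 431/48, g_2 = p - 2/7q + 9/7.

Reduce h = 3/2pq² + 3 modulo G:
  leading term pq²: subtract (3/2q²)·g_2 from 3/2pq² + 3 → 3/7q³ - 27/14q² + 3
  leading term q³: subtract (3/7)·g_1 from 3/7q³ - 27/14q² + 3 → 1/16r³ + 81/112q + 9/16r - 95/112
  leading term r³: no divisor's leading term divides it; move 1/16r³ to the remainder.
  leading term q: no divisor's leading term divides it; move 81/112q to the remainder.
  leading term r: no divisor's leading term divides it; move 9/16r to the remainder.
  leading term 1: no divisor's leading term divides it; move -95/112 to the remainder.
  normal form = 1/16r³ + 81/112q + 9/16r - 95/112.
The normal form is nonzero, so h ∉ I. Since h minus its normal form lies in I, I + (h) = I + (n) where n = 1/16r³ + 81/112q + 9/16r - 95/112; decide whether this ideal is the whole ring.
Run Buchberger on G together with n (pairs among the g_i already reduce to 0 since G is a Gröbner basis):
g_1 = q³ - 7/48r³ - 9/2q² - 27/16q - 21/16r + 431/48, LT = q³.
g_2 = p - 2/7q + 9/7, LT = p.
n = 1/16r³ + 81/112q + 9/16r - 95/112, LT = r³.

S(g_1,g_2): leading monomials are coprime, so the S-polynomial reduces to 0 (Buchberger's first criterion).
S(g_1,n): leading monomials are coprime, so the S-polynomial reduces to 0 (Buchberger's first criterion).
S(g_2,n): leading monomials are coprime, so the S-polynomial reduces to 0 (Buchberger's first criterion).
Every S-polynomial of the final basis reduces to 0, so we have a Gröbner basis.
Inter-reduce: drop elements whose leading term is divisible by another's, tail-reduce, and make monic.
Reduced Gröbner basis: {q³ - 9/2q² + 7, r³ + 81/7q + 9r - 95/7, p - 2/7q + 9/7}.
The reduced Gröbner basis of I + (h) is {q³ - 9/2q² + 7, r³ + 81/7q + 9r - 95/7, p - 2/7q + 9/7} ≠ {1}, a proper ideal, so the enlarged system stays consistent: h is independent of I, with normal form 1/16r³ + 81/112q + 9/16r - 95/112.

The remainder on division by a Gröbner basis is unique — it is the normal form.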